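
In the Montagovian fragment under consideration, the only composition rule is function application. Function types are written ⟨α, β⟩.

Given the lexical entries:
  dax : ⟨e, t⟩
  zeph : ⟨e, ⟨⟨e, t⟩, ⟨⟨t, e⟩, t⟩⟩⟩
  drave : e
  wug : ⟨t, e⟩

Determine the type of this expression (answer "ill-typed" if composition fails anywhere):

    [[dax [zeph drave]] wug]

[zeph drave]: zeph is ⟨e, ⟨⟨e, t⟩, ⟨⟨t, e⟩, t⟩⟩⟩, drave is e; result ⟨⟨e, t⟩, ⟨⟨t, e⟩, t⟩⟩.
[dax [zeph drave]]: [zeph drave] is ⟨⟨e, t⟩, ⟨⟨t, e⟩, t⟩⟩, dax is ⟨e, t⟩; result ⟨⟨t, e⟩, t⟩.
[[dax [zeph drave]] wug]: [dax [zeph drave]] is ⟨⟨t, e⟩, t⟩, wug is ⟨t, e⟩; result t.

t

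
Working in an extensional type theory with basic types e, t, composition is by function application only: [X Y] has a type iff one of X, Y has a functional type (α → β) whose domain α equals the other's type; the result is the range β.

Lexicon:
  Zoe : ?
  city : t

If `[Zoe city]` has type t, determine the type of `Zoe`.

(t → t)

[Zoe city] must have type t. The sister city has type t; that is not a function onto t, so Zoe must be the functor, of type (t → t).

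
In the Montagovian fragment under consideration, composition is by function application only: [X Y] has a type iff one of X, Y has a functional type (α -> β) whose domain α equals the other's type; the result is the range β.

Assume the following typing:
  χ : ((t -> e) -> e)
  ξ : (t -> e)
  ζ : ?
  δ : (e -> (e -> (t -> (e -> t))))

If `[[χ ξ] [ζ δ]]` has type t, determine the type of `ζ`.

((e -> (e -> (t -> (e -> t)))) -> (e -> t))

[[χ ξ] [ζ δ]] is required to be t. [χ ξ] : e cannot yield t as functor, so [ζ δ] : (e -> t).
[ζ δ] is required to be (e -> t). δ : (e -> (e -> (t -> (e -> t)))) cannot yield (e -> t) as functor, so ζ : ((e -> (e -> (t -> (e -> t)))) -> (e -> t)).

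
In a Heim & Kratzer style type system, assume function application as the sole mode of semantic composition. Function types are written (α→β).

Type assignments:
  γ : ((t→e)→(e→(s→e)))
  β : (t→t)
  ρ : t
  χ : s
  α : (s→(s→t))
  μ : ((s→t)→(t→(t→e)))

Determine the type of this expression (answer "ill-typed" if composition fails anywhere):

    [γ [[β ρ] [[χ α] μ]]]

(e→(s→e))

[β ρ]: functor β : (t→t), argument ρ : t; result t.
[χ α]: functor α : (s→(s→t)), argument χ : s; result (s→t).
[[χ α] μ]: functor μ : ((s→t)→(t→(t→e))), argument [χ α] : (s→t); result (t→(t→e)).
[[β ρ] [[χ α] μ]]: functor [[χ α] μ] : (t→(t→e)), argument [β ρ] : t; result (t→e).
[γ [[β ρ] [[χ α] μ]]]: functor γ : ((t→e)→(e→(s→e))), argument [[β ρ] [[χ α] μ]] : (t→e); result (e→(s→e)).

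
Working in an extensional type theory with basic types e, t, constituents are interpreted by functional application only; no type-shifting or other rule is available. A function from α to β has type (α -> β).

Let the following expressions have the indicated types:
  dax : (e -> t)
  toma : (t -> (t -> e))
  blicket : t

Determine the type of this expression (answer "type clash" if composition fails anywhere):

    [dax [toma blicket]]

[toma blicket]: toma is (t -> (t -> e)), blicket is t; result (t -> e).
[dax [toma blicket]]: (e -> t) and (t -> e) cannot combine by function application — type clash.

type clash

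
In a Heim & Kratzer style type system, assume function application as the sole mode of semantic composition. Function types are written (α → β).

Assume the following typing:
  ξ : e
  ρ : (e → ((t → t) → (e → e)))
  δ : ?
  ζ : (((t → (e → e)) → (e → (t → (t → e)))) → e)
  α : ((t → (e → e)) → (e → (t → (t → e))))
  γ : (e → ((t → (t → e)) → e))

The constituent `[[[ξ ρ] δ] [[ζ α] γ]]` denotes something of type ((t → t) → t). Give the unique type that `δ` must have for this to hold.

[[[ξ ρ] δ] [[ζ α] γ]] is required to be ((t → t) → t). [[ζ α] γ] : ((t → (t → e)) → e) cannot yield ((t → t) → t) as functor, so [[ξ ρ] δ] : (((t → (t → e)) → e) → ((t → t) → t)).
[[ξ ρ] δ] is required to be (((t → (t → e)) → e) → ((t → t) → t)). [ξ ρ] : ((t → t) → (e → e)) cannot yield (((t → (t → e)) → e) → ((t → t) → t)) as functor, so δ : (((t → t) → (e → e)) → (((t → (t → e)) → e) → ((t → t) → t))).

(((t → t) → (e → e)) → (((t → (t → e)) → e) → ((t → t) → t)))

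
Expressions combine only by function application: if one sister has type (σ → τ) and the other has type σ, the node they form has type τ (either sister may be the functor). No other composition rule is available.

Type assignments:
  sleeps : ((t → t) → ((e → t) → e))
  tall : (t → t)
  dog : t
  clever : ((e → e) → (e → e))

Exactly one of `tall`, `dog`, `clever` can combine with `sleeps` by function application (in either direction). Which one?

tall

tall — combines: sleeps : ((t → t) → ((e → t) → e)) takes tall : (t → t) as argument, giving ((e → t) → e).
dog : t — no; sleeps wants (t → t), and dog wants nothing (atomic).
clever : ((e → e) → (e → e)) — no; sleeps wants (t → t), and clever wants (e → e).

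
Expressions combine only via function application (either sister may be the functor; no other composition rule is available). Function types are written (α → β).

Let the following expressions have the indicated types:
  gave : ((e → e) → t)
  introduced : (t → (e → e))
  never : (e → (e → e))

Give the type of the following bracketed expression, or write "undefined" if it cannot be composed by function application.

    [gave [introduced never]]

undefined

At [introduced never]: neither (t → (e → e)) nor (e → (e → e)) can take the other as argument; the node is ill-typed.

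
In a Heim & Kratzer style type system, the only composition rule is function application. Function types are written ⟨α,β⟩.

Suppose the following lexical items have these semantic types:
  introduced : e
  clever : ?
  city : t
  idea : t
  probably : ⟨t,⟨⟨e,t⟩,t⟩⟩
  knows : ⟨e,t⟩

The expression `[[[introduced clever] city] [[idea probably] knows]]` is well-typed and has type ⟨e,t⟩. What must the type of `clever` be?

[[[introduced clever] city] [[idea probably] knows]] is required to be ⟨e,t⟩. [[idea probably] knows] : t cannot yield ⟨e,t⟩ as functor, so [[introduced clever] city] : ⟨t,⟨e,t⟩⟩.
[[introduced clever] city] is required to be ⟨t,⟨e,t⟩⟩. city : t cannot yield ⟨t,⟨e,t⟩⟩ as functor, so [introduced clever] : ⟨t,⟨t,⟨e,t⟩⟩⟩.
[introduced clever] is required to be ⟨t,⟨t,⟨e,t⟩⟩⟩. introduced : e cannot yield ⟨t,⟨t,⟨e,t⟩⟩⟩ as functor, so clever : ⟨e,⟨t,⟨t,⟨e,t⟩⟩⟩⟩.

⟨e,⟨t,⟨t,⟨e,t⟩⟩⟩⟩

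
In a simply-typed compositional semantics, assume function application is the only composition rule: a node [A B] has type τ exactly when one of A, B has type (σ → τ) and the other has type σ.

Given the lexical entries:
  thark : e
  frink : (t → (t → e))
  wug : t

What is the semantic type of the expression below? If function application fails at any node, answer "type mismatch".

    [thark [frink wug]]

[frink wug]: frink is (t → (t → e)), wug is t; result (t → e).
[thark [frink wug]]: e with (t → e) — neither is a function whose domain matches the other; composition fails here.

type mismatch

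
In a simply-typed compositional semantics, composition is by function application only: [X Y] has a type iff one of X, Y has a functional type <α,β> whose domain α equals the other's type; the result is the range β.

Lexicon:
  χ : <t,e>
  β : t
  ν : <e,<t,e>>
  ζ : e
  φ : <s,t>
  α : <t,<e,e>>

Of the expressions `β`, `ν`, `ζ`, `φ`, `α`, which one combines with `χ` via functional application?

β

β — combines: χ : <t,e> takes β : t as argument, giving e.
ν : <e,<t,e>> — no; χ wants t, and ν wants e.
ζ : e — no; χ wants t, and ζ wants nothing (atomic).
φ : <s,t> — no; χ wants t, and φ wants s.
α : <t,<e,e>> — no; χ wants t, and α wants t.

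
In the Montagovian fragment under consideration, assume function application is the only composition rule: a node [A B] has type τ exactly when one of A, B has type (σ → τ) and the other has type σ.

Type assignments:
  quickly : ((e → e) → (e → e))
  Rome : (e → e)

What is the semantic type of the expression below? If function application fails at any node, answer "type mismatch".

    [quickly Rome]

At [quickly Rome], quickly : ((e → e) → (e → e)) takes Rome : (e → e), giving (e → e).

(e → e)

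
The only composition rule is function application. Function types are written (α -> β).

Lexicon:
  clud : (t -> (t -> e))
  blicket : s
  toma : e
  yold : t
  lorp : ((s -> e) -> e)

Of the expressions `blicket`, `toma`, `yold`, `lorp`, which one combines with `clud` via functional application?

yold

blicket : s — clud needs t; blicket needs nothing (atomic); neither fits.
toma : e — clud needs t; toma needs nothing (atomic); neither fits.
yold — combines: clud : (t -> (t -> e)) takes yold : t as argument, giving (t -> e).
lorp : ((s -> e) -> e) — clud needs t; lorp needs (s -> e); neither fits.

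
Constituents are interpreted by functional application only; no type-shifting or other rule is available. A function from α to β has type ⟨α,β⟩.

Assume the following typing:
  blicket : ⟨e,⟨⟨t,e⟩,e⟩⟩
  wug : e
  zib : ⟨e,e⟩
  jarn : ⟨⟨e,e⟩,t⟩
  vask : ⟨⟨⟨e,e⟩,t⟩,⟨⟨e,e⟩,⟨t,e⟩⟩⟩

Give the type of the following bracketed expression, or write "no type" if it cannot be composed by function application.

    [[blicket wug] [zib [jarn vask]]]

e

[blicket wug] — blicket of type ⟨e,⟨⟨t,e⟩,e⟩⟩ combines with wug of type e: type ⟨⟨t,e⟩,e⟩.
[jarn vask] — vask of type ⟨⟨⟨e,e⟩,t⟩,⟨⟨e,e⟩,⟨t,e⟩⟩⟩ combines with jarn of type ⟨⟨e,e⟩,t⟩: type ⟨⟨e,e⟩,⟨t,e⟩⟩.
[zib [jarn vask]] — [jarn vask] of type ⟨⟨e,e⟩,⟨t,e⟩⟩ combines with zib of type ⟨e,e⟩: type ⟨t,e⟩.
[[blicket wug] [zib [jarn vask]]] — [blicket wug] of type ⟨⟨t,e⟩,e⟩ combines with [zib [jarn vask]] of type ⟨t,e⟩: type e.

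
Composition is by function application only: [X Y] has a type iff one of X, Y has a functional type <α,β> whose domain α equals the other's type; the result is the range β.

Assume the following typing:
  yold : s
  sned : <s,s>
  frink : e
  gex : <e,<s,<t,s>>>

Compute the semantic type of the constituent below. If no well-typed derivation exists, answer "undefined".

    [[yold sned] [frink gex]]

[yold sned]: functor sned : <s,s>, argument yold : s; result s.
[frink gex]: functor gex : <e,<s,<t,s>>>, argument frink : e; result <s,<t,s>>.
[[yold sned] [frink gex]]: functor [frink gex] : <s,<t,s>>, argument [yold sned] : s; result <t,s>.

<t,s>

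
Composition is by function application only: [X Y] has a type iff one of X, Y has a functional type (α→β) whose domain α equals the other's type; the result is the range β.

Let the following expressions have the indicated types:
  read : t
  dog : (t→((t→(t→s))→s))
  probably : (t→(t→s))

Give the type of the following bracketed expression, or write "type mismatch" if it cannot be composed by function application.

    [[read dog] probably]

s

[read dog]: functor dog : (t→((t→(t→s))→s)), argument read : t; result ((t→(t→s))→s).
[[read dog] probably]: functor [read dog] : ((t→(t→s))→s), argument probably : (t→(t→s)); result s.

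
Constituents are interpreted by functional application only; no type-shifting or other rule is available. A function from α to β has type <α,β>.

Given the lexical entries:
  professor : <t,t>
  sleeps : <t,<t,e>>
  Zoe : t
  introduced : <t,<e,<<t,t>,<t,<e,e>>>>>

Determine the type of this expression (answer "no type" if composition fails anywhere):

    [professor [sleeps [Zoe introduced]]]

[Zoe introduced]: introduced is <t,<e,<<t,t>,<t,<e,e>>>>>, Zoe is t; result <e,<<t,t>,<t,<e,e>>>>.
[sleeps [Zoe introduced]]: <t,<t,e>> and <e,<<t,t>,<t,<e,e>>>> cannot combine by function application — type clash.

no type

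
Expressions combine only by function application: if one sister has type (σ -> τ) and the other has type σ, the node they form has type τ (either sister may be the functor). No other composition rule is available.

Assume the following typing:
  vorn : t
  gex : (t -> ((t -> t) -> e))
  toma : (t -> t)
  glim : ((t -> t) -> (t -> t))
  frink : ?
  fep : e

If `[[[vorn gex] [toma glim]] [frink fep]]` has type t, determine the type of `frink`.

(e -> (e -> t))

For [[[vorn gex] [toma glim]] [frink fep]] to have type t with [[vorn gex] [toma glim]] of type e, [frink fep] must be the function: [frink fep] : (e -> t).
For [frink fep] to have type (e -> t) with fep of type e, frink must be the function: frink : (e -> (e -> t)).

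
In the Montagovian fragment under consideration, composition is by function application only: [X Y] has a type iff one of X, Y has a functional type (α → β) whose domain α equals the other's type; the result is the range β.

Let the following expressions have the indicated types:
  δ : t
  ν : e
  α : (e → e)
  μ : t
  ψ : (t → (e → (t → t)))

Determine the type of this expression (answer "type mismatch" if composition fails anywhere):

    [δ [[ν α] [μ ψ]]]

t

At [ν α], α : (e → e) takes ν : e, giving e.
At [μ ψ], ψ : (t → (e → (t → t))) takes μ : t, giving (e → (t → t)).
At [[ν α] [μ ψ]], [μ ψ] : (e → (t → t)) takes [ν α] : e, giving (t → t).
At [δ [[ν α] [μ ψ]]], [[ν α] [μ ψ]] : (t → t) takes δ : t, giving t.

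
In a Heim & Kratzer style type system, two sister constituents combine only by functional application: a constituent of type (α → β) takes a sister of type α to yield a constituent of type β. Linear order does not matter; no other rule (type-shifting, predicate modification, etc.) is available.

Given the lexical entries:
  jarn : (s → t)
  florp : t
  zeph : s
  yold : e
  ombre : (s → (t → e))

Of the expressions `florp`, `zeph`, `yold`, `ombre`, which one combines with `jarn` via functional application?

florp : t — does not combine with jarn.
zeph — combines: jarn : (s → t) takes zeph : s as argument, giving t.
yold : e — does not combine with jarn.
ombre : (s → (t → e)) — does not combine with jarn.

zeph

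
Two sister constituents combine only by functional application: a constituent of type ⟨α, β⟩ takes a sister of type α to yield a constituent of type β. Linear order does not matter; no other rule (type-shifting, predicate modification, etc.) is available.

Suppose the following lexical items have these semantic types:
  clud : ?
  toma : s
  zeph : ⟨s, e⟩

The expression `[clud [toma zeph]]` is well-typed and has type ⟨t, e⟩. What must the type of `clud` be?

At [clud [toma zeph]] (required: ⟨t, e⟩): [toma zeph] is e, which is not a function with range ⟨t, e⟩; hence clud is the functor — type ⟨e, ⟨t, e⟩⟩.

⟨e, ⟨t, e⟩⟩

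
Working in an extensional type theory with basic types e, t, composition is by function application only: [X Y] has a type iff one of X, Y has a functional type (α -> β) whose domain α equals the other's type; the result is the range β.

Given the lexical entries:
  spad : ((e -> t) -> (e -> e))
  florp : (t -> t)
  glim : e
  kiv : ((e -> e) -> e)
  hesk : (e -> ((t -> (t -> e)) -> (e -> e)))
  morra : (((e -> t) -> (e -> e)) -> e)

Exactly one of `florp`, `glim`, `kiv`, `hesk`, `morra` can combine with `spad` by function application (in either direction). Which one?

morra

florp : (t -> t) — does not combine with spad.
glim : e — does not combine with spad.
kiv : ((e -> e) -> e) — does not combine with spad.
hesk : (e -> ((t -> (t -> e)) -> (e -> e))) — does not combine with spad.
morra — combines: morra : (((e -> t) -> (e -> e)) -> e) takes spad : ((e -> t) -> (e -> e)) as argument, giving e.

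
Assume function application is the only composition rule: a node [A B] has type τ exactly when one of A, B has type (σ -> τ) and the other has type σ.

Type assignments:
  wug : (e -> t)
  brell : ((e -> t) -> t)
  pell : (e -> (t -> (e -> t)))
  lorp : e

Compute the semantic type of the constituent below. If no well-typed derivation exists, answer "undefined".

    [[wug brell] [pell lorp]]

[wug brell]: brell is ((e -> t) -> t), wug is (e -> t); result t.
[pell lorp]: pell is (e -> (t -> (e -> t))), lorp is e; result (t -> (e -> t)).
[[wug brell] [pell lorp]]: [pell lorp] is (t -> (e -> t)), [wug brell] is t; result (e -> t).

(e -> t)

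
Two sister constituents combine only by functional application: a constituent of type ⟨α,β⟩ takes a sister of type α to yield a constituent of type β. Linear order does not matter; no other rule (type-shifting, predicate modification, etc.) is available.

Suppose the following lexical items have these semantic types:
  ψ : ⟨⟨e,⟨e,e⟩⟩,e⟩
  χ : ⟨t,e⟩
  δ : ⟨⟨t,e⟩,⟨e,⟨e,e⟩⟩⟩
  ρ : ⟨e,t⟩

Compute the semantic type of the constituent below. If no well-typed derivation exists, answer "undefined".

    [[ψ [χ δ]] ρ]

[χ δ]: δ is ⟨⟨t,e⟩,⟨e,⟨e,e⟩⟩⟩, χ is ⟨t,e⟩; result ⟨e,⟨e,e⟩⟩.
[ψ [χ δ]]: ψ is ⟨⟨e,⟨e,e⟩⟩,e⟩, [χ δ] is ⟨e,⟨e,e⟩⟩; result e.
[[ψ [χ δ]] ρ]: ρ is ⟨e,t⟩, [ψ [χ δ]] is e; result t.

t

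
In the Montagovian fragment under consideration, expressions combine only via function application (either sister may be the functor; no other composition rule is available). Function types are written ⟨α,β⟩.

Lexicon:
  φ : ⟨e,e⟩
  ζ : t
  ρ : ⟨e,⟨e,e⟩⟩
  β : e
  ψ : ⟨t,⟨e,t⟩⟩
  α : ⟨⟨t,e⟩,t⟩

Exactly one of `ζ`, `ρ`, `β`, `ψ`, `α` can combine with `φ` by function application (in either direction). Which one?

ζ : t — does not combine with φ.
ρ : ⟨e,⟨e,e⟩⟩ — does not combine with φ.
β — combines: φ : ⟨e,e⟩ takes β : e as argument, giving e.
ψ : ⟨t,⟨e,t⟩⟩ — does not combine with φ.
α : ⟨⟨t,e⟩,t⟩ — does not combine with φ.

β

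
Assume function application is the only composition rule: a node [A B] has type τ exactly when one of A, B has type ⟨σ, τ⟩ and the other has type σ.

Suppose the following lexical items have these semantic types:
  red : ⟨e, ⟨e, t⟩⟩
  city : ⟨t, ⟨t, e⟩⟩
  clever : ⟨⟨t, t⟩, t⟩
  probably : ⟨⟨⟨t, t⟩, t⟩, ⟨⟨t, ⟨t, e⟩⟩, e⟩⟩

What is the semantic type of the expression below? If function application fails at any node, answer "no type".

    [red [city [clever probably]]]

⟨e, t⟩

At [clever probably], probably : ⟨⟨⟨t, t⟩, t⟩, ⟨⟨t, ⟨t, e⟩⟩, e⟩⟩ takes clever : ⟨⟨t, t⟩, t⟩, giving ⟨⟨t, ⟨t, e⟩⟩, e⟩.
At [city [clever probably]], [clever probably] : ⟨⟨t, ⟨t, e⟩⟩, e⟩ takes city : ⟨t, ⟨t, e⟩⟩, giving e.
At [red [city [clever probably]]], red : ⟨e, ⟨e, t⟩⟩ takes [city [clever probably]] : e, giving ⟨e, t⟩.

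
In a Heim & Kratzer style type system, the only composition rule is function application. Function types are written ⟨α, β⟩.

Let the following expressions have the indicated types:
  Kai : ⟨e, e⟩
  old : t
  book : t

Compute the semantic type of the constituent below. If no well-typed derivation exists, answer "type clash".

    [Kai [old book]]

[old book]: t with t — neither is a function whose domain matches the other; composition fails here.

type clash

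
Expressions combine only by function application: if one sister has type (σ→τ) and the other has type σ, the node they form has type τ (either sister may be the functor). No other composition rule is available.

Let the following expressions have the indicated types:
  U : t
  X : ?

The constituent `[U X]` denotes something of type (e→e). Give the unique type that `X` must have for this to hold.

(t→(e→e))

At [U X] (required: (e→e)): U is t, which is not a function with range (e→e); hence X is the functor — type (t→(e→e)).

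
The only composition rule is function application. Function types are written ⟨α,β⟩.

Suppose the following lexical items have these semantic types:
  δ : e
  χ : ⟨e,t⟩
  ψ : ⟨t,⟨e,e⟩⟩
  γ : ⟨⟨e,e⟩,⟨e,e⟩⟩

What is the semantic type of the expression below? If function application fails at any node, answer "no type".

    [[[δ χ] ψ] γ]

At [δ χ], χ : ⟨e,t⟩ takes δ : e, giving t.
At [[δ χ] ψ], ψ : ⟨t,⟨e,e⟩⟩ takes [δ χ] : t, giving ⟨e,e⟩.
At [[[δ χ] ψ] γ], γ : ⟨⟨e,e⟩,⟨e,e⟩⟩ takes [[δ χ] ψ] : ⟨e,e⟩, giving ⟨e,e⟩.

⟨e,e⟩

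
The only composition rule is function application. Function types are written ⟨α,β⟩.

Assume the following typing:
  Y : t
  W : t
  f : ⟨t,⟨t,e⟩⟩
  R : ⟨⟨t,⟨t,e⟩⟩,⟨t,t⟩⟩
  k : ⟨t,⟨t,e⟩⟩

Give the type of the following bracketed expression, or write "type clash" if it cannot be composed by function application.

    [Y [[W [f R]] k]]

e

[f R]: functor R : ⟨⟨t,⟨t,e⟩⟩,⟨t,t⟩⟩, argument f : ⟨t,⟨t,e⟩⟩; result ⟨t,t⟩.
[W [f R]]: functor [f R] : ⟨t,t⟩, argument W : t; result t.
[[W [f R]] k]: functor k : ⟨t,⟨t,e⟩⟩, argument [W [f R]] : t; result ⟨t,e⟩.
[Y [[W [f R]] k]]: functor [[W [f R]] k] : ⟨t,e⟩, argument Y : t; result e.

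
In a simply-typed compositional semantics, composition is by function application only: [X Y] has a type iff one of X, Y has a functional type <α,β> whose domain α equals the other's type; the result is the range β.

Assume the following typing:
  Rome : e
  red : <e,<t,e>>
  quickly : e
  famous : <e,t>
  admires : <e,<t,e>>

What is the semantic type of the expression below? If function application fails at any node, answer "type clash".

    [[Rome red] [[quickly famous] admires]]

At [Rome red], red : <e,<t,e>> takes Rome : e, giving <t,e>.
At [quickly famous], famous : <e,t> takes quickly : e, giving t.
At [[quickly famous] admires]: neither t nor <e,<t,e>> can take the other as argument; the node is ill-typed.

type clash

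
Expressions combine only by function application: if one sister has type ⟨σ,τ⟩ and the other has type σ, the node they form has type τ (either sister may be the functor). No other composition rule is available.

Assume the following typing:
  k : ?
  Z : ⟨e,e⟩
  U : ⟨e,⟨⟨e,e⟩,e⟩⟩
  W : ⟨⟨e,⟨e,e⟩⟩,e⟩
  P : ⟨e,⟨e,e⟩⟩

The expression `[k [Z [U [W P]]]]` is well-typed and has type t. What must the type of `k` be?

[k [Z [U [W P]]]] is required to be t. [Z [U [W P]]] : e cannot yield t as functor, so k : ⟨e,t⟩.

⟨e,t⟩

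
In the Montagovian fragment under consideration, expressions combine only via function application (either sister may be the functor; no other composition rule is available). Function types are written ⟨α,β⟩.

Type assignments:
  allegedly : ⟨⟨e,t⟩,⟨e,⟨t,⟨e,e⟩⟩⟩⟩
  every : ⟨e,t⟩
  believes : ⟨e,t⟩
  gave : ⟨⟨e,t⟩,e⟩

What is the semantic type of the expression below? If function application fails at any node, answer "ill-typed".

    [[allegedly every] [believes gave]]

At [allegedly every], allegedly : ⟨⟨e,t⟩,⟨e,⟨t,⟨e,e⟩⟩⟩⟩ takes every : ⟨e,t⟩, giving ⟨e,⟨t,⟨e,e⟩⟩⟩.
At [believes gave], gave : ⟨⟨e,t⟩,e⟩ takes believes : ⟨e,t⟩, giving e.
At [[allegedly every] [believes gave]], [allegedly every] : ⟨e,⟨t,⟨e,e⟩⟩⟩ takes [believes gave] : e, giving ⟨t,⟨e,e⟩⟩.

⟨t,⟨e,e⟩⟩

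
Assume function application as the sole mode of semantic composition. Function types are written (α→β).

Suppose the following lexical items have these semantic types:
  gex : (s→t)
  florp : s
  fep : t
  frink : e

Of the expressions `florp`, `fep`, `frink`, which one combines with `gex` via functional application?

florp

florp — combines: gex : (s→t) takes florp : s as argument, giving t.
fep : t — neither side's domain matches the other.
frink : e — neither side's domain matches the other.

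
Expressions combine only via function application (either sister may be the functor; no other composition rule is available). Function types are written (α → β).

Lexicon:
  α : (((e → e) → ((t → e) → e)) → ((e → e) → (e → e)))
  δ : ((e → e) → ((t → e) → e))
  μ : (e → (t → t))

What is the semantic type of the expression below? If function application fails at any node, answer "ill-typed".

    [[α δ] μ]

[α δ]: (((e → e) → ((t → e) → e)) → ((e → e) → (e → e))) applied to ((e → e) → ((t → e) → e)) yields ((e → e) → (e → e)).
At [[α δ] μ]: neither ((e → e) → (e → e)) nor (e → (t → t)) can take the other as argument; the node is ill-typed.

ill-typed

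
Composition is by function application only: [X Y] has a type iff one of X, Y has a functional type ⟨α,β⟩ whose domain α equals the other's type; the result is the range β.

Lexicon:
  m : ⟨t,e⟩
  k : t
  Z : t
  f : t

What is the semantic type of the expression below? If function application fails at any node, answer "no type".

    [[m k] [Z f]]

no type

[m k]: m is ⟨t,e⟩, k is t; result e.
[Z f]: t with t — neither is a function whose domain matches the other; composition fails here.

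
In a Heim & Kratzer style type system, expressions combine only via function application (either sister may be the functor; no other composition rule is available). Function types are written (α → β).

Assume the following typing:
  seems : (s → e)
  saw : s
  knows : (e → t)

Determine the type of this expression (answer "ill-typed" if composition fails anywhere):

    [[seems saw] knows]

[seems saw] — seems of type (s → e) combines with saw of type s: type e.
[[seems saw] knows] — knows of type (e → t) combines with [seems saw] of type e: type t.

t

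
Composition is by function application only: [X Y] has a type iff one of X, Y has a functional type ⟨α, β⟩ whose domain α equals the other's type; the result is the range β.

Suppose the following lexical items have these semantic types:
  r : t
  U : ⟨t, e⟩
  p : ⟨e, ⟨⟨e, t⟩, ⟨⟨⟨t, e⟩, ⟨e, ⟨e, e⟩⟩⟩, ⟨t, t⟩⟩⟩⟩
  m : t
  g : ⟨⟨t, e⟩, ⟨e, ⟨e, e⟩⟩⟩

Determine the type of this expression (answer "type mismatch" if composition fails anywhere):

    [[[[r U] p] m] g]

[r U] — U of type ⟨t, e⟩ combines with r of type t: type e.
[[r U] p] — p of type ⟨e, ⟨⟨e, t⟩, ⟨⟨⟨t, e⟩, ⟨e, ⟨e, e⟩⟩⟩, ⟨t, t⟩⟩⟩⟩ combines with [r U] of type e: type ⟨⟨e, t⟩, ⟨⟨⟨t, e⟩, ⟨e, ⟨e, e⟩⟩⟩, ⟨t, t⟩⟩⟩.
[[[r U] p] m]: ⟨⟨e, t⟩, ⟨⟨⟨t, e⟩, ⟨e, ⟨e, e⟩⟩⟩, ⟨t, t⟩⟩⟩ with t — neither is a function whose domain matches the other; composition fails here.

type mismatch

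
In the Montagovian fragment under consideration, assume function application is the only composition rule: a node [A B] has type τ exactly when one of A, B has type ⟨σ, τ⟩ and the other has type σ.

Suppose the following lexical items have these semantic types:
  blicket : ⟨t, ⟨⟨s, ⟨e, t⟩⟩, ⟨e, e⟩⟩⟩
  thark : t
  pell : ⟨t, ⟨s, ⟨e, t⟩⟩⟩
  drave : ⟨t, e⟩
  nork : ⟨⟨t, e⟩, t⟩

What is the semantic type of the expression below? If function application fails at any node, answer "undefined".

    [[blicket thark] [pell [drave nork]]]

⟨e, e⟩

[blicket thark]: ⟨t, ⟨⟨s, ⟨e, t⟩⟩, ⟨e, e⟩⟩⟩ applied to t yields ⟨⟨s, ⟨e, t⟩⟩, ⟨e, e⟩⟩.
[drave nork]: ⟨⟨t, e⟩, t⟩ applied to ⟨t, e⟩ yields t.
[pell [drave nork]]: ⟨t, ⟨s, ⟨e, t⟩⟩⟩ applied to t yields ⟨s, ⟨e, t⟩⟩.
[[blicket thark] [pell [drave nork]]]: ⟨⟨s, ⟨e, t⟩⟩, ⟨e, e⟩⟩ applied to ⟨s, ⟨e, t⟩⟩ yields ⟨e, e⟩.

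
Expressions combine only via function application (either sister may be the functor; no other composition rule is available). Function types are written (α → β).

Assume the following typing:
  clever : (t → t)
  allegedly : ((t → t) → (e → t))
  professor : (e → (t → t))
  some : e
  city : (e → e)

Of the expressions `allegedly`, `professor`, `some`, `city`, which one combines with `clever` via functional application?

allegedly

allegedly — combines: allegedly : ((t → t) → (e → t)) takes clever : (t → t) as argument, giving (e → t).
professor : (e → (t → t)) — does not combine with clever.
some : e — does not combine with clever.
city : (e → e) — does not combine with clever.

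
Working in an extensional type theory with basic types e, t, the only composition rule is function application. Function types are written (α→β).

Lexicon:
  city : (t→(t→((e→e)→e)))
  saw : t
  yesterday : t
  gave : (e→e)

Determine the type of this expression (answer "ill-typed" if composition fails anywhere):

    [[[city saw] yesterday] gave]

e

[city saw]: (t→(t→((e→e)→e))) applied to t yields (t→((e→e)→e)).
[[city saw] yesterday]: (t→((e→e)→e)) applied to t yields ((e→e)→e).
[[[city saw] yesterday] gave]: ((e→e)→e) applied to (e→e) yields e.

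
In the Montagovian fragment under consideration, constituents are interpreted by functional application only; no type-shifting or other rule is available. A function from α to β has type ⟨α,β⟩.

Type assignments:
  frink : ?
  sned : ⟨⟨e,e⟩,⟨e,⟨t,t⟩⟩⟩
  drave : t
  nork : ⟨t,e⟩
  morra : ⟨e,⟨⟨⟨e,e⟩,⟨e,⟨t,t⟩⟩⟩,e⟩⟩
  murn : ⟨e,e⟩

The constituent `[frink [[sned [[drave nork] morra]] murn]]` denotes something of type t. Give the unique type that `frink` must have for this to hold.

For [frink [[sned [[drave nork] morra]] murn]] to have type t with [[sned [[drave nork] morra]] murn] of type e, frink must be the function: frink : ⟨e,t⟩.

⟨e,t⟩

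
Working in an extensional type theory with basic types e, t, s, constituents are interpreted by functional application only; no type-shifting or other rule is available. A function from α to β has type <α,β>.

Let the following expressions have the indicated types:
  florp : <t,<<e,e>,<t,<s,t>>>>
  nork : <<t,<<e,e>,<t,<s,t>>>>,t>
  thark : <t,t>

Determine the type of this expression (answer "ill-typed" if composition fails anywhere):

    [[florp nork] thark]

[florp nork]: nork is <<t,<<e,e>,<t,<s,t>>>>,t>, florp is <t,<<e,e>,<t,<s,t>>>>; result t.
[[florp nork] thark]: thark is <t,t>, [florp nork] is t; result t.

t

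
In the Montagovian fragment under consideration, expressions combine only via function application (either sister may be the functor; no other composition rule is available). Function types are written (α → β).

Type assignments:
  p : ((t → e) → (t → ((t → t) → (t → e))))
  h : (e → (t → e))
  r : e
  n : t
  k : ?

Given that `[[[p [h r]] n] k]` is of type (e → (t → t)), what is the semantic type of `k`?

(((t → t) → (t → e)) → (e → (t → t)))

At [[[p [h r]] n] k] (required: (e → (t → t))): [[p [h r]] n] is ((t → t) → (t → e)), which is not a function with range (e → (t → t)); hence k is the functor — type (((t → t) → (t → e)) → (e → (t → t))).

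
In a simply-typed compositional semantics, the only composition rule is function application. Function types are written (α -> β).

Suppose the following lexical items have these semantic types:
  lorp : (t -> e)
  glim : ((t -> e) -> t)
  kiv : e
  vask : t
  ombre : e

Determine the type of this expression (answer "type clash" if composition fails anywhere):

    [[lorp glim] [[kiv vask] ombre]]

[lorp glim]: ((t -> e) -> t) applied to (t -> e) yields t.
At [kiv vask]: neither e nor t can take the other as argument; the node is ill-typed.

type clash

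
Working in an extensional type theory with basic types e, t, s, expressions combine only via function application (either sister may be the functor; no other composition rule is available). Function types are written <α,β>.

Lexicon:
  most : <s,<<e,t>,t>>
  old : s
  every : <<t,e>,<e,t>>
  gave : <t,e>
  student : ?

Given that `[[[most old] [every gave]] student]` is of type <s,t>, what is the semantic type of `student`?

<t,<s,t>>

At [[[most old] [every gave]] student] (required: <s,t>): [[most old] [every gave]] is t, which is not a function with range <s,t>; hence student is the functor — type <t,<s,t>>.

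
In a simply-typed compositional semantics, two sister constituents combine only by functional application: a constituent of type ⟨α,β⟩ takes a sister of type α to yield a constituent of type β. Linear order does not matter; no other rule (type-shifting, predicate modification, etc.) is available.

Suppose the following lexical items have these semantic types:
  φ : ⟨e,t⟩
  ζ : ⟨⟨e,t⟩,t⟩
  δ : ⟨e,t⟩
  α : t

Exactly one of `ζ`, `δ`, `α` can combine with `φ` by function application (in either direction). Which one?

ζ — combines: ζ : ⟨⟨e,t⟩,t⟩ takes φ : ⟨e,t⟩ as argument, giving t.
δ : ⟨e,t⟩ — φ needs e; δ needs e; neither fits.
α : t — φ needs e; α needs nothing (atomic); neither fits.

ζ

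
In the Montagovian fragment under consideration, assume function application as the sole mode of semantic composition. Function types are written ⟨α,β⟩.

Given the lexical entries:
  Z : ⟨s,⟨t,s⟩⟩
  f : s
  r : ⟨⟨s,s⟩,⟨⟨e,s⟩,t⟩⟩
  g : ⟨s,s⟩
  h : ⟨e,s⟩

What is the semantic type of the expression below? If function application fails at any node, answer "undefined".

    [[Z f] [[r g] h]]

At [Z f], Z : ⟨s,⟨t,s⟩⟩ takes f : s, giving ⟨t,s⟩.
At [r g], r : ⟨⟨s,s⟩,⟨⟨e,s⟩,t⟩⟩ takes g : ⟨s,s⟩, giving ⟨⟨e,s⟩,t⟩.
At [[r g] h], [r g] : ⟨⟨e,s⟩,t⟩ takes h : ⟨e,s⟩, giving t.
At [[Z f] [[r g] h]], [Z f] : ⟨t,s⟩ takes [[r g] h] : t, giving s.

s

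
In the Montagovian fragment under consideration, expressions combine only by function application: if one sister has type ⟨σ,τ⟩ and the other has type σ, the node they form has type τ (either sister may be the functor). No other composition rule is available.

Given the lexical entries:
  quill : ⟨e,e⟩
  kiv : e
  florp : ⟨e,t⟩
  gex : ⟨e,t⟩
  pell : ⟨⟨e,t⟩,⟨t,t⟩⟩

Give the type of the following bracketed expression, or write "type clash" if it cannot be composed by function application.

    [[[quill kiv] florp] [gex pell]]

t

[quill kiv]: quill is ⟨e,e⟩, kiv is e; result e.
[[quill kiv] florp]: florp is ⟨e,t⟩, [quill kiv] is e; result t.
[gex pell]: pell is ⟨⟨e,t⟩,⟨t,t⟩⟩, gex is ⟨e,t⟩; result ⟨t,t⟩.
[[[quill kiv] florp] [gex pell]]: [gex pell] is ⟨t,t⟩, [[quill kiv] florp] is t; result t.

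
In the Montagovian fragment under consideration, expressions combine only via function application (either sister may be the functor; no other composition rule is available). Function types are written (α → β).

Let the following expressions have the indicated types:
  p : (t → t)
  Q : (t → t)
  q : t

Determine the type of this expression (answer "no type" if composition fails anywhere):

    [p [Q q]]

t

At [Q q], Q : (t → t) takes q : t, giving t.
At [p [Q q]], p : (t → t) takes [Q q] : t, giving t.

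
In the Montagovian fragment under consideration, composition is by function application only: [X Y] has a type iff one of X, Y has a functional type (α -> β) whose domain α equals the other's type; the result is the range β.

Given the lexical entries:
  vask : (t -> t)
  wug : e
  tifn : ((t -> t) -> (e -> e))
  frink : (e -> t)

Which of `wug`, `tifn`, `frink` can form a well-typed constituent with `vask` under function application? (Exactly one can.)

tifn

wug : e — neither side's domain matches the other.
tifn — combines: tifn : ((t -> t) -> (e -> e)) takes vask : (t -> t) as argument, giving (e -> e).
frink : (e -> t) — neither side's domain matches the other.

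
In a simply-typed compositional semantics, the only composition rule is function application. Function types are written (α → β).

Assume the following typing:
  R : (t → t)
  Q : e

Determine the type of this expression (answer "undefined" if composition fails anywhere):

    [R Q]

[R Q]: (t → t) with e — neither is a function whose domain matches the other; composition fails here.

undefined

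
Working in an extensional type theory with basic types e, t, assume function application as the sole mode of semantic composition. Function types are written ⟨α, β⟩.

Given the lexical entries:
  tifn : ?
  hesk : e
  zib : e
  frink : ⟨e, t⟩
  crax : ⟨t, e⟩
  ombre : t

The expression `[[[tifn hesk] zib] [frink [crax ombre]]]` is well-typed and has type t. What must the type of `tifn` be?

⟨e, ⟨e, ⟨t, t⟩⟩⟩

[[[tifn hesk] zib] [frink [crax ombre]]] is required to be t. [frink [crax ombre]] : t cannot yield t as functor, so [[tifn hesk] zib] : ⟨t, t⟩.
[[tifn hesk] zib] is required to be ⟨t, t⟩. zib : e cannot yield ⟨t, t⟩ as functor, so [tifn hesk] : ⟨e, ⟨t, t⟩⟩.
[tifn hesk] is required to be ⟨e, ⟨t, t⟩⟩. hesk : e cannot yield ⟨e, ⟨t, t⟩⟩ as functor, so tifn : ⟨e, ⟨e, ⟨t, t⟩⟩⟩.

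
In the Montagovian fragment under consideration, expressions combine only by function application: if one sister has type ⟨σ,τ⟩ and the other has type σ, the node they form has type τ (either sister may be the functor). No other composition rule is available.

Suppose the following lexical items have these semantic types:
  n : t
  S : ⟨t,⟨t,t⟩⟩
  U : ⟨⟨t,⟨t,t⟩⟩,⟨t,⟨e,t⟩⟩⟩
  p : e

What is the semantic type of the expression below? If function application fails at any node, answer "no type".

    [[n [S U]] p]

[S U]: U is ⟨⟨t,⟨t,t⟩⟩,⟨t,⟨e,t⟩⟩⟩, S is ⟨t,⟨t,t⟩⟩; result ⟨t,⟨e,t⟩⟩.
[n [S U]]: [S U] is ⟨t,⟨e,t⟩⟩, n is t; result ⟨e,t⟩.
[[n [S U]] p]: [n [S U]] is ⟨e,t⟩, p is e; result t.

t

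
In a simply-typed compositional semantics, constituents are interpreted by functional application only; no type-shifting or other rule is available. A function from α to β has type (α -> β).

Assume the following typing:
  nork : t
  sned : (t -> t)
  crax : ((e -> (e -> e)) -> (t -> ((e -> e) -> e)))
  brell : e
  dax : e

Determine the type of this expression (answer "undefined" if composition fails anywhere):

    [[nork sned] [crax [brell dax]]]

[nork sned]: (t -> t) applied to t yields t.
[brell dax]: e and e cannot combine by function application — type clash.

undefined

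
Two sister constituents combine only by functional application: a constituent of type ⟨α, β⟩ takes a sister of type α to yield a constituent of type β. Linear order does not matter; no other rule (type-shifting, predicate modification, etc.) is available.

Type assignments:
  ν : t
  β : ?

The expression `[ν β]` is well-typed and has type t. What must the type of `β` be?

For [ν β] to have type t with ν of type t, β must be the function: β : ⟨t, t⟩.

⟨t, t⟩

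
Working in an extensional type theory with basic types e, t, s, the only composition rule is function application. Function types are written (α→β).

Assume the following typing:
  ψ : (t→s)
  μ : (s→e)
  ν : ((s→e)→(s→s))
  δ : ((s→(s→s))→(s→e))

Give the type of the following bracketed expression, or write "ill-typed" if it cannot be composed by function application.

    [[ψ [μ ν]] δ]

ill-typed

[μ ν] — ν of type ((s→e)→(s→s)) combines with μ of type (s→e): type (s→s).
[ψ [μ ν]]: (t→s) with (s→s) — neither is a function whose domain matches the other; composition fails here.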